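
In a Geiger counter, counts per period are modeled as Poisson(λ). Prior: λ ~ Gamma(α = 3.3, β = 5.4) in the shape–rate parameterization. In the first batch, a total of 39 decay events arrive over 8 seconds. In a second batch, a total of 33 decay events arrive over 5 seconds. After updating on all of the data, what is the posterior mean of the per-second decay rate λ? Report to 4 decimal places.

4.0924

With a Gamma(shape α, rate β) prior, the Poisson likelihood is conjugate: the posterior is Gamma(α + ΣXᵢ, β + n).
After batch 1: Gamma(α+S, β+n) = Gamma(3.3+39, 5.4+8) = Gamma(42.3, 13.4).
After batch 2: Gamma(α+S, β+n) = Gamma(42.3+33, 13.4+5) = Gamma(75.3, 18.4).
Posterior mean = α/β = 75.3/18.4 = 4.0924.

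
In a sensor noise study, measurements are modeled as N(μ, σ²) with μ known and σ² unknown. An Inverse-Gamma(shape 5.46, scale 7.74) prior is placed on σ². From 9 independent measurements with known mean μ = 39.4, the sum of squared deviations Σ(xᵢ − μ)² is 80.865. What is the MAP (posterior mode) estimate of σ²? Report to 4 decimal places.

With known mean μ and an Inverse-Gamma(α, β) prior on σ², the Normal likelihood is conjugate: posterior is Inv-Gamma(α + n/2, β + Σ(xᵢ−μ)²/2).
Posterior: Inv-Gamma(5.46 + 9/2, 7.74 + 80.865/2) = Inv-Gamma(9.96, 48.1725).
Mode = β/(α+1) = 48.1725/10.96 = 4.3953.

4.3953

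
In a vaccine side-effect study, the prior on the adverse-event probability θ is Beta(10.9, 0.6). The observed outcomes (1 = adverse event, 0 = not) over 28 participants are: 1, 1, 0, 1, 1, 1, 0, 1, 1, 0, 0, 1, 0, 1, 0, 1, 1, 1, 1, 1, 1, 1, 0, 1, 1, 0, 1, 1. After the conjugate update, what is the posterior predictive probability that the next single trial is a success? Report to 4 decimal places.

0.7823

The Beta prior is conjugate to a Binomial/Bernoulli likelihood; the update adds successes to α and failures to β.
Posterior: Beta(α+k, β+n−k) = Beta(10.9+20, 0.6+8) = Beta(30.9, 8.6).
For a single future Bernoulli trial, P(success | data) = α/(α+β) = 0.7823.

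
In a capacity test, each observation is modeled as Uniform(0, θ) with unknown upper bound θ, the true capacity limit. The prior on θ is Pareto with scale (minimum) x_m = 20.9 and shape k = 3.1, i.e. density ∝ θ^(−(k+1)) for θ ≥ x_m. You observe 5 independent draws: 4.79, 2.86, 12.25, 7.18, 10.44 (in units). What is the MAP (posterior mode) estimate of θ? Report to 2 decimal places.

20.90

A Pareto(scale x_m, shape k) prior on the upper bound θ of Uniform(0, θ) is conjugate: posterior is Pareto(max(x_m, max xᵢ), k + n).
Sample maximum = 12.25; prior scale x_m = 20.9 → posterior scale = max = 20.90.
Posterior shape = 3.1 + 5 = 8.1.
The Pareto density is decreasing on [x_m, ∞), so the mode is x_m = 20.90.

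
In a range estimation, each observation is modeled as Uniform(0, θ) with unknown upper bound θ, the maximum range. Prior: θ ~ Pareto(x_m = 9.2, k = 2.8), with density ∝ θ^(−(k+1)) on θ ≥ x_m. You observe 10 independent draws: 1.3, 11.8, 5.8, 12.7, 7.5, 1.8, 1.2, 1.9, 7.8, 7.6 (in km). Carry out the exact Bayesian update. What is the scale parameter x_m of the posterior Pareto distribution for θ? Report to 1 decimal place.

12.7

A Pareto(scale x_m, shape k) prior on the upper bound θ of Uniform(0, θ) is conjugate: posterior is Pareto(max(x_m, max xᵢ), k + n).
Sample maximum = 12.7; prior scale x_m = 9.2 → posterior scale = max = 12.7.
Posterior shape = 2.8 + 10 = 12.8.
Posterior scale x_m = 12.7.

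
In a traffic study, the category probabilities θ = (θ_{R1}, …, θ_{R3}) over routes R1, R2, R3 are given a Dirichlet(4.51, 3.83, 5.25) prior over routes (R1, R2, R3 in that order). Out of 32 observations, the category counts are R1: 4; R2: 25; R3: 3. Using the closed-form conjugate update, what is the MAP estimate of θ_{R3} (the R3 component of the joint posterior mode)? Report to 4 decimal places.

0.1702

The Dirichlet prior is conjugate to the Multinomial likelihood: each posterior αⱼ = prior αⱼ + observed count nⱼ.
Posterior concentration: (8.51, 28.83, 8.25), total = 45.59.
Joint mode component: (α_{R3}−1)/(Σα−K) = 7.25/42.59 = 0.1702.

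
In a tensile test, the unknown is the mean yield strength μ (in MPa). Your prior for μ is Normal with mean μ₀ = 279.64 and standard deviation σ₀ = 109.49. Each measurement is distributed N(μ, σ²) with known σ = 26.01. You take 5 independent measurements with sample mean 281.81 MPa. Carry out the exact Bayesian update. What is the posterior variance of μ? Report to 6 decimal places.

For Normal data with known variance σ², a Normal(μ₀, σ₀²) prior on μ is conjugate. Posterior precision = 1/σ₀² + n/σ²; posterior mean is the precision-weighted average of μ₀ and x̄.
σ₀² = 109.49² = 11988.0601, σ² = 26.01² = 676.5201; σ² + n·σ₀² = 676.5201 + 5·11988.0601 = 60616.8206.
Posterior precision = 1/σ₀² + n/σ² = 1/11988.0601 + 5/676.5201 = (σ² + n·σ₀²)/(σ₀²σ²) = 60616.8206/(11988.0601·676.5201); posterior variance σₙ² = σ₀²σ²/(σ² + n·σ₀²) = 11988.0601·676.5201/60616.8206 = 133.793946.

133.793946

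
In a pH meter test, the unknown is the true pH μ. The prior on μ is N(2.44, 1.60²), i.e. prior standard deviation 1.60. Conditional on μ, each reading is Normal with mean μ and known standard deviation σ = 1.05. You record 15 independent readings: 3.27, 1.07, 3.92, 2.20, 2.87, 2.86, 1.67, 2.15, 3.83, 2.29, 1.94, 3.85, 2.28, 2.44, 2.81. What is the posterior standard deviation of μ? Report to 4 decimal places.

0.2673

For Normal data with known variance σ², a Normal(μ₀, σ₀²) prior on μ is conjugate. Posterior precision = 1/σ₀² + n/σ²; posterior mean is the precision-weighted average of μ₀ and x̄.
σ₀² = 1.60² = 2.56, σ² = 1.05² = 1.1025; σ² + n·σ₀² = 1.1025 + 15·2.56 = 39.5025.
Posterior precision = 1/σ₀² + n/σ² = 1/2.56 + 15/1.1025 = (σ² + n·σ₀²)/(σ₀²σ²) = 39.5025/(2.56·1.1025); posterior variance σₙ² = σ₀²σ²/(σ² + n·σ₀²) = 2.56·1.1025/39.5025 = 0.071449.
Posterior SD = √σₙ² = √(2.56·1.1025/39.5025) = 0.2673.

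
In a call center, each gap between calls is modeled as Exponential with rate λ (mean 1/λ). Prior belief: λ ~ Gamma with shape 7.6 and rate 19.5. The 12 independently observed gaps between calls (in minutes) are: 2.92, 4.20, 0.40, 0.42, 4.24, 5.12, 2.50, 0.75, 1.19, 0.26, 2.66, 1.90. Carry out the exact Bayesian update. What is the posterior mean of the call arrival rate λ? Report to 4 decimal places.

0.4255

With a Gamma(shape α, rate β) prior on the exponential rate λ, the posterior after n observations with total T = Σxᵢ is Gamma(α+n, β+T).
Sum of observations T = 26.56 minutes; n = 12.
Posterior: Gamma(7.6+12, 19.5+26.56) = Gamma(19.6, 46.06).
Posterior mean of λ = α/β = 19.6/46.06 = 0.4255.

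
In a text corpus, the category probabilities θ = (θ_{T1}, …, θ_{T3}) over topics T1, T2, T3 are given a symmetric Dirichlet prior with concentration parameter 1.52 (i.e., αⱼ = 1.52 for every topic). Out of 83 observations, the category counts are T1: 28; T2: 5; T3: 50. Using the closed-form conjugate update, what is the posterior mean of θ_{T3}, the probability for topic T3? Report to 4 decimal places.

The Dirichlet prior is conjugate to the Multinomial likelihood: each posterior αⱼ = prior αⱼ + observed count nⱼ.
Posterior concentration: (29.52, 6.52, 51.52), total = 87.56.
E[θ_{T3}|data] = α_{T3}/Σα = 51.52/87.56 = 0.5884.

0.5884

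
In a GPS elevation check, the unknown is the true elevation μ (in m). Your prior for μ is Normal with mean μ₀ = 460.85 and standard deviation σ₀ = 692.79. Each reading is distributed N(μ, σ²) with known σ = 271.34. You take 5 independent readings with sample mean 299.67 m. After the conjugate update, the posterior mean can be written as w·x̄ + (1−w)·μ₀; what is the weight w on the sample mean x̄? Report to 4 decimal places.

0.9702

For Normal data with known variance σ², a Normal(μ₀, σ₀²) prior on μ is conjugate. Posterior precision = 1/σ₀² + n/σ²; posterior mean is the precision-weighted average of μ₀ and x̄.
σ₀² = 692.79² = 479957.9841, σ² = 271.34² = 73625.3956. Prior precision 1/σ₀² = 1/479957.9841; data precision n/σ² = 5/73625.3956.
w = (n/σ²)/(1/σ₀² + n/σ²) = n·σ₀²/(σ² + n·σ₀²) = 5·479957.9841/(73625.3956 + 5·479957.9841) = 2399789.9205/2473415.3161 = 0.9702.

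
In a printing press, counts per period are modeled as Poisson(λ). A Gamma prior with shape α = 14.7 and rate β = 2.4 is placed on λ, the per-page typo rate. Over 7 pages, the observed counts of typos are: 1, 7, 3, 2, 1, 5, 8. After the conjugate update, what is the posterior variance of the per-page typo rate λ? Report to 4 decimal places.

With a Gamma(shape α, rate β) prior, the Poisson likelihood is conjugate: the posterior is Gamma(α + ΣXᵢ, β + n).
Sum of counts S = 27 over n = 7 pages.
Posterior: Gamma(α+S, β+n) = Gamma(14.7+27, 2.4+7) = Gamma(41.7, 9.4).
Var = α/β² = 41.7/9.4² = 0.4719.

0.4719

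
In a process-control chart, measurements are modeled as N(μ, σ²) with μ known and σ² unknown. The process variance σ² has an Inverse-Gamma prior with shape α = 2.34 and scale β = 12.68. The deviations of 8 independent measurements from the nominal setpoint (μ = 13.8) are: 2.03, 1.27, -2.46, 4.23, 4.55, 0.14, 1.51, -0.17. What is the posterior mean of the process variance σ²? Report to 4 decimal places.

7.3099

With known mean μ and an Inverse-Gamma(α, β) prior on σ², the Normal likelihood is conjugate: posterior is Inv-Gamma(α + n/2, β + Σ(xᵢ−μ)²/2).
Σ(xᵢ−μ)² = (2.03)² + (1.27)² + (-2.46)² + (4.23)² + (4.55)² + (0.14)² + (1.51)² + (-0.17)² = 52.7094.
Posterior: Inv-Gamma(2.34 + 8/2, 12.68 + 52.7094/2) = Inv-Gamma(6.34, 39.03470).
E[σ²|data] = β/(α−1) = 39.03470/5.34 = 7.3099.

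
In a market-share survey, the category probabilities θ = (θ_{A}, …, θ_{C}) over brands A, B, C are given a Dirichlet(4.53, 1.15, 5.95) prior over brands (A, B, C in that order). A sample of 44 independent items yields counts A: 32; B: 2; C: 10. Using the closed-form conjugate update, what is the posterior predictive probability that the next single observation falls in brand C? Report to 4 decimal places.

0.2867

The Dirichlet prior is conjugate to the Multinomial likelihood: each posterior αⱼ = prior αⱼ + observed count nⱼ.
Posterior concentration: (36.53, 3.15, 15.95), total = 55.63.
P(next = C | data) = α_{C}/Σα = 0.2867.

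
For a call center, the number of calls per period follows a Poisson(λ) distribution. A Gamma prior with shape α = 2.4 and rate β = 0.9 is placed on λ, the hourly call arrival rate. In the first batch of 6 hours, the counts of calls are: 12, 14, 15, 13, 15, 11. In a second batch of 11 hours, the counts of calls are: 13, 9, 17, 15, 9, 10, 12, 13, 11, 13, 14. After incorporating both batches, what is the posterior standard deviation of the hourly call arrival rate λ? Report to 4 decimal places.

With a Gamma(shape α, rate β) prior, the Poisson likelihood is conjugate: the posterior is Gamma(α + ΣXᵢ, β + n).
Batch 1: sum of counts S = 80 over n = 6 hours.
After batch 1: Gamma(α+S, β+n) = Gamma(2.4+80, 0.9+6) = Gamma(82.4, 6.9).
Batch 2: sum of counts S = 136 over n = 11 hours.
After batch 2: Gamma(α+S, β+n) = Gamma(82.4+136, 6.9+11) = Gamma(218.4, 17.9).
SD = √α/β = √218.4/17.9 = 0.8256.

0.8256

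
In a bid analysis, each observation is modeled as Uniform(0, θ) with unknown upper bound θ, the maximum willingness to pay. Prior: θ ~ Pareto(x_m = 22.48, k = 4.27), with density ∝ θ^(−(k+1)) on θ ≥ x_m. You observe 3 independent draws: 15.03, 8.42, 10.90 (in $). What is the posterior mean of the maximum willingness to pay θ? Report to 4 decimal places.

26.0653

A Pareto(scale x_m, shape k) prior on the upper bound θ of Uniform(0, θ) is conjugate: posterior is Pareto(max(x_m, max xᵢ), k + n).
Sample maximum = 15.03; prior scale x_m = 22.48 → posterior scale = max = 22.48.
Posterior shape = 4.27 + 3 = 7.27.
E[θ|data] = k·x_m/(k−1) = 7.27·22.48/6.27 = 26.0653.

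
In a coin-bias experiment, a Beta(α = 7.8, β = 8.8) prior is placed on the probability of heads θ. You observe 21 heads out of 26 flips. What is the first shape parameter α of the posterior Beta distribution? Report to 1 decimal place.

The Beta prior is conjugate to a Binomial/Bernoulli likelihood; the update adds successes to α and failures to β.
Posterior: Beta(α+k, β+n−k) = Beta(7.8+21, 8.8+5) = Beta(28.8, 13.8).
Posterior α = 28.8.

28.8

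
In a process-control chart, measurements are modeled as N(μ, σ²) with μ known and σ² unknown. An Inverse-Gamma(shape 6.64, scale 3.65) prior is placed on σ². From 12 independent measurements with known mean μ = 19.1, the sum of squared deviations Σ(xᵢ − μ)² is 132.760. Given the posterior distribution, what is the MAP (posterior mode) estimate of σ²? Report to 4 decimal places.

5.1342

With known mean μ and an Inverse-Gamma(α, β) prior on σ², the Normal likelihood is conjugate: posterior is Inv-Gamma(α + n/2, β + Σ(xᵢ−μ)²/2).
Posterior: Inv-Gamma(6.64 + 12/2, 3.65 + 132.760/2) = Inv-Gamma(12.64, 70.0300).
Mode = β/(α+1) = 70.0300/13.64 = 5.1342.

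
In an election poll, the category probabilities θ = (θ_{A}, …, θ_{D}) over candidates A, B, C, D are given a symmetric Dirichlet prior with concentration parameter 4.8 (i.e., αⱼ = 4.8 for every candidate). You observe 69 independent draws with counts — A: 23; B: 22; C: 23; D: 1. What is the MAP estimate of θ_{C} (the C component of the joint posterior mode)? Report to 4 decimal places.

The Dirichlet prior is conjugate to the Multinomial likelihood: each posterior αⱼ = prior αⱼ + observed count nⱼ.
Posterior concentration: (27.8, 26.8, 27.8, 5.8), total = 88.2.
Joint mode component: (α_{C}−1)/(Σα−K) = 26.8/84.2 = 0.3183.

0.3183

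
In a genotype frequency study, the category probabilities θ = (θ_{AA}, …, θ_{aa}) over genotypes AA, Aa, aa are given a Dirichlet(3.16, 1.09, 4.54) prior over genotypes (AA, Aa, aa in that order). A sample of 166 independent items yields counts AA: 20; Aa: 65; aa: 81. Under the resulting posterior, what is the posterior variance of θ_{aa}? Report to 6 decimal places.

The Dirichlet prior is conjugate to the Multinomial likelihood: each posterior αⱼ = prior αⱼ + observed count nⱼ.
Posterior concentration: (23.16, 66.09, 85.54), total = 174.79.
Var[θ_j] = α_j(Σα−α_j)/((Σα)²(Σα+1)) = 85.54·89.25/(174.79²·175.79) = 0.001422.

0.001422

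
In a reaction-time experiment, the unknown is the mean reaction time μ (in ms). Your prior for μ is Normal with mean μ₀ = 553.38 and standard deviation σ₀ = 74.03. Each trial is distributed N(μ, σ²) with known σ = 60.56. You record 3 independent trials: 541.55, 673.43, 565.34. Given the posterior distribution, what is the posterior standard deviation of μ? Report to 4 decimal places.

For Normal data with known variance σ², a Normal(μ₀, σ₀²) prior on μ is conjugate. Posterior precision = 1/σ₀² + n/σ²; posterior mean is the precision-weighted average of μ₀ and x̄.
σ₀² = 74.03² = 5480.4409, σ² = 60.56² = 3667.5136; σ² + n·σ₀² = 3667.5136 + 3·5480.4409 = 20108.8363.
Posterior precision = 1/σ₀² + n/σ² = 1/5480.4409 + 3/3667.5136 = (σ² + n·σ₀²)/(σ₀²σ²) = 20108.8363/(5480.4409·3667.5136); posterior variance σₙ² = σ₀²σ²/(σ² + n·σ₀²) = 5480.4409·3667.5136/20108.8363 = 999.540264.
Posterior SD = √σₙ² = √(5480.4409·3667.5136/20108.8363) = 31.6155.

31.6155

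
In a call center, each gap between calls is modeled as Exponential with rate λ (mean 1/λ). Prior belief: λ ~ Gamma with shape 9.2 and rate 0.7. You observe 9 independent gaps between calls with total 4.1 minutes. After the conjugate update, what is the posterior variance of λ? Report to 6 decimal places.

0.789931

With a Gamma(shape α, rate β) prior on the exponential rate λ, the posterior after n observations with total T = Σxᵢ is Gamma(α+n, β+T).
Posterior: Gamma(9.2+9, 0.7+4.1) = Gamma(18.2, 4.8).
Var = α/β² = 0.789931.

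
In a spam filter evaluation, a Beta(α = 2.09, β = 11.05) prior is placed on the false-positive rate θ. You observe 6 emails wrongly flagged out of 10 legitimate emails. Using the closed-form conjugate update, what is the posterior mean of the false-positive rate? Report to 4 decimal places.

The Beta prior is conjugate to a Binomial/Bernoulli likelihood; the update adds successes to α and failures to β.
Posterior: Beta(α+k, β+n−k) = Beta(2.09+6, 11.05+4) = Beta(8.09, 15.05).
Posterior mean = α/(α+β) = 8.09/23.14 = 0.3496.

0.3496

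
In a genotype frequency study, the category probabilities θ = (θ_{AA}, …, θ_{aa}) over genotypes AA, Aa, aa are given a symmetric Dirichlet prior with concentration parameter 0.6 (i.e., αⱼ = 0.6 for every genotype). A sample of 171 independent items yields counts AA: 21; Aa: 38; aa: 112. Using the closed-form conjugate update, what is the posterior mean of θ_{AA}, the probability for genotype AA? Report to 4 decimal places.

The Dirichlet prior is conjugate to the Multinomial likelihood: each posterior αⱼ = prior αⱼ + observed count nⱼ.
Posterior concentration: (21.6, 38.6, 112.6), total = 172.8.
E[θ_{AA}|data] = α_{AA}/Σα = 21.6/172.8 = 0.1250.

0.1250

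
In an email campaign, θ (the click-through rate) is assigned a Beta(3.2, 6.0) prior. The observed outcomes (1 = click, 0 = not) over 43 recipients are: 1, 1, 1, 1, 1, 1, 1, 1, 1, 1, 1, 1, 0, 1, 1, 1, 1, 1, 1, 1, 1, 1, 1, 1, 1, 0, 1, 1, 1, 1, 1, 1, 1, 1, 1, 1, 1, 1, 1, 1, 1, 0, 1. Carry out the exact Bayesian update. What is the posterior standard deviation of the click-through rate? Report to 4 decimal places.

0.0518

The Beta prior is conjugate to a Binomial/Bernoulli likelihood; the update adds successes to α and failures to β.
Posterior: Beta(α+k, β+n−k) = Beta(3.2+40, 6.0+3) = Beta(43.2, 9.0).
Var = αβ/((α+β)²(α+β+1)) = 43.2·9.0/(52.2²·53.2) = 0.00268209; SD = √0.00268209 = 0.0518.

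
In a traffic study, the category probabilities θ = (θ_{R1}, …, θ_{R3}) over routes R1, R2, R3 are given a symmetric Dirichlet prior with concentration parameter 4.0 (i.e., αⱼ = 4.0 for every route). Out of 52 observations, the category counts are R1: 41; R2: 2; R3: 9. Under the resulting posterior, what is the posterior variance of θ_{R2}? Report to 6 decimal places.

The Dirichlet prior is conjugate to the Multinomial likelihood: each posterior αⱼ = prior αⱼ + observed count nⱼ.
Posterior concentration: (45.0, 6.0, 13.0), total = 64.0.
Var[θ_j] = α_j(Σα−α_j)/((Σα)²(Σα+1)) = 6.0·58.0/(64.0²·65.0) = 0.001307.

0.001307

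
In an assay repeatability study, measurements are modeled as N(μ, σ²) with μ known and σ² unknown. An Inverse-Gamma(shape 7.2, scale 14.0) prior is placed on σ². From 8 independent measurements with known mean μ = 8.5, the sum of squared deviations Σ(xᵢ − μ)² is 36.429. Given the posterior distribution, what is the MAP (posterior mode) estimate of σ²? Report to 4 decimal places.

With known mean μ and an Inverse-Gamma(α, β) prior on σ², the Normal likelihood is conjugate: posterior is Inv-Gamma(α + n/2, β + Σ(xᵢ−μ)²/2).
Posterior: Inv-Gamma(7.2 + 8/2, 14.0 + 36.429/2) = Inv-Gamma(11.20, 32.2145).
Mode = β/(α+1) = 32.2145/12.20 = 2.6405.

2.6405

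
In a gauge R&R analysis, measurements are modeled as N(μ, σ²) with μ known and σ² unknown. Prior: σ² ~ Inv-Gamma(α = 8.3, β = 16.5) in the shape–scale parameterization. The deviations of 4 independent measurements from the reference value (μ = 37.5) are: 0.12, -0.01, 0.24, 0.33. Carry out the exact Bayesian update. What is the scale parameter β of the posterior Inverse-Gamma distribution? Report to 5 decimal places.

With known mean μ and an Inverse-Gamma(α, β) prior on σ², the Normal likelihood is conjugate: posterior is Inv-Gamma(α + n/2, β + Σ(xᵢ−μ)²/2).
Σ(xᵢ−μ)² = (0.12)² + (-0.01)² + (0.24)² + (0.33)² = 0.1810.
Posterior: Inv-Gamma(8.3 + 4/2, 16.5 + 0.1810/2) = Inv-Gamma(10.30, 16.59050).
Posterior β = 16.59050.

16.59050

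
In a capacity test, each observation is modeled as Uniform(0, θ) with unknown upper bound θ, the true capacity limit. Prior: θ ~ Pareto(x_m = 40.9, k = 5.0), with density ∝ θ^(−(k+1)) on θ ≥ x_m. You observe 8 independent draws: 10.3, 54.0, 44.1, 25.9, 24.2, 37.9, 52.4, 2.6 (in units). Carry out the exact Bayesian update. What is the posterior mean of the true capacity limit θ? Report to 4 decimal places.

58.5000

A Pareto(scale x_m, shape k) prior on the upper bound θ of Uniform(0, θ) is conjugate: posterior is Pareto(max(x_m, max xᵢ), k + n).
Sample maximum = 54.0; prior scale x_m = 40.9 → posterior scale = max = 54.0.
Posterior shape = 5.0 + 8 = 13.0.
E[θ|data] = k·x_m/(k−1) = 13.0·54.0/12.0 = 58.5000.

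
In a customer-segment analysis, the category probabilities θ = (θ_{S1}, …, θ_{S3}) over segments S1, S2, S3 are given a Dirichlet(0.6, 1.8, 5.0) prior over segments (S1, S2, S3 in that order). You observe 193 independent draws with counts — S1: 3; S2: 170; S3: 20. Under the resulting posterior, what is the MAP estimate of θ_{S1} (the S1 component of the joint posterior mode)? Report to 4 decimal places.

0.0132

The Dirichlet prior is conjugate to the Multinomial likelihood: each posterior αⱼ = prior αⱼ + observed count nⱼ.
Posterior concentration: (3.6, 171.8, 25.0), total = 200.4.
Joint mode component: (α_{S1}−1)/(Σα−K) = 2.6/197.4 = 0.0132.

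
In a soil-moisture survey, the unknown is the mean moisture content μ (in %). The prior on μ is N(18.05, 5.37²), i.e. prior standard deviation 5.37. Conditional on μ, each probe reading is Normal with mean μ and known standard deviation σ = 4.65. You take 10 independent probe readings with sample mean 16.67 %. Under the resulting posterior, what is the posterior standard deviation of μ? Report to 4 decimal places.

1.4182

For Normal data with known variance σ², a Normal(μ₀, σ₀²) prior on μ is conjugate. Posterior precision = 1/σ₀² + n/σ²; posterior mean is the precision-weighted average of μ₀ and x̄.
σ₀² = 5.37² = 28.8369, σ² = 4.65² = 21.6225; σ² + n·σ₀² = 21.6225 + 10·28.8369 = 309.9915.
Posterior precision = 1/σ₀² + n/σ² = 1/28.8369 + 10/21.6225 = (σ² + n·σ₀²)/(σ₀²σ²) = 309.9915/(28.8369·21.6225); posterior variance σₙ² = σ₀²σ²/(σ² + n·σ₀²) = 28.8369·21.6225/309.9915 = 2.011429.
Posterior SD = √σₙ² = √(28.8369·21.6225/309.9915) = 1.4182.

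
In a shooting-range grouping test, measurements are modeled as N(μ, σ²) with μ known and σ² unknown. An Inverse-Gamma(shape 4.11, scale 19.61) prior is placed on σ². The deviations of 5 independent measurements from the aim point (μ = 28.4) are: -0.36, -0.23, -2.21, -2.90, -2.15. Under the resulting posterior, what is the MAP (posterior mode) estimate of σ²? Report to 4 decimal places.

3.7660

With known mean μ and an Inverse-Gamma(α, β) prior on σ², the Normal likelihood is conjugate: posterior is Inv-Gamma(α + n/2, β + Σ(xᵢ−μ)²/2).
Σ(xᵢ−μ)² = (-0.36)² + (-0.23)² + (-2.21)² + (-2.90)² + (-2.15)² = 18.0991.
Posterior: Inv-Gamma(4.11 + 5/2, 19.61 + 18.0991/2) = Inv-Gamma(6.61, 28.65955).
Mode = β/(α+1) = 28.65955/7.61 = 3.7660.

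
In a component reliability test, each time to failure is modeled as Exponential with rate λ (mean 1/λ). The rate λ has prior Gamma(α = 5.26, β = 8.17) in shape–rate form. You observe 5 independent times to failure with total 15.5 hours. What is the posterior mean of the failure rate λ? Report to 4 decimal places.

With a Gamma(shape α, rate β) prior on the exponential rate λ, the posterior after n observations with total T = Σxᵢ is Gamma(α+n, β+T).
Posterior: Gamma(5.26+5, 8.17+15.5) = Gamma(10.26, 23.67).
Posterior mean of λ = α/β = 10.26/23.67 = 0.4335.

0.4335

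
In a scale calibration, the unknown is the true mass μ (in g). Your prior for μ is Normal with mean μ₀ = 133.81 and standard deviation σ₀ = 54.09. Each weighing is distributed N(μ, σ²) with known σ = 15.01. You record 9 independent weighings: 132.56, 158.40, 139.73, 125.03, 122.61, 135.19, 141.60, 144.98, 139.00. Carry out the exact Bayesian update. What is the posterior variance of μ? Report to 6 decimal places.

For Normal data with known variance σ², a Normal(μ₀, σ₀²) prior on μ is conjugate. Posterior precision = 1/σ₀² + n/σ²; posterior mean is the precision-weighted average of μ₀ and x̄.
σ₀² = 54.09² = 2925.7281, σ² = 15.01² = 225.3001; σ² + n·σ₀² = 225.3001 + 9·2925.7281 = 26556.853.
Posterior precision = 1/σ₀² + n/σ² = 1/2925.7281 + 9/225.3001 = (σ² + n·σ₀²)/(σ₀²σ²) = 26556.853/(2925.7281·225.3001); posterior variance σₙ² = σ₀²σ²/(σ² + n·σ₀²) = 2925.7281·225.3001/26556.853 = 24.820969.

24.820969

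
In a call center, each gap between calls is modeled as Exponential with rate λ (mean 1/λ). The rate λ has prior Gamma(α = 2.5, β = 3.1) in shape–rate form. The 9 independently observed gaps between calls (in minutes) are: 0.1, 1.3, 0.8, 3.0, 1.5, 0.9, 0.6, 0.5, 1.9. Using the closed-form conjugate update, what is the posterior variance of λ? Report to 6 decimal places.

0.061271

With a Gamma(shape α, rate β) prior on the exponential rate λ, the posterior after n observations with total T = Σxᵢ is Gamma(α+n, β+T).
Sum of observations T = 10.6 minutes; n = 9.
Posterior: Gamma(2.5+9, 3.1+10.6) = Gamma(11.5, 13.7).
Var = α/β² = 0.061271.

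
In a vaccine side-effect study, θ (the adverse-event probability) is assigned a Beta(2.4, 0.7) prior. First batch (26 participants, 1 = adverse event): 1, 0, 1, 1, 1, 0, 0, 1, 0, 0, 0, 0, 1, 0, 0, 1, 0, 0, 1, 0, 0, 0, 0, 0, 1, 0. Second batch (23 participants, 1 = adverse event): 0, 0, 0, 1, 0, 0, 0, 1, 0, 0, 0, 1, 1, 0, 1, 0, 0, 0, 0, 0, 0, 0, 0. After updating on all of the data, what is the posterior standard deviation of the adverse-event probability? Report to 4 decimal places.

The Beta prior is conjugate to a Binomial/Bernoulli likelihood; the update adds successes to α and failures to β.
After batch 1: Beta(2.4+9, 0.7+17) = Beta(11.4, 17.7).
After batch 2: Beta(11.4+5, 17.7+18) = Beta(16.4, 35.7).
Var = αβ/((α+β)²(α+β+1)) = 16.4·35.7/(52.1²·53.1) = 0.00406202; SD = √0.00406202 = 0.0637.

0.0637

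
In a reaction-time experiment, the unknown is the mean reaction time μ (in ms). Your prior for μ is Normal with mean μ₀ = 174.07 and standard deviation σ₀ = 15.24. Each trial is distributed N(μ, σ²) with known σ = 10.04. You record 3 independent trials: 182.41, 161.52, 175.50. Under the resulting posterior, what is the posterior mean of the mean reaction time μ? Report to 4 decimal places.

173.2605

For Normal data with known variance σ², a Normal(μ₀, σ₀²) prior on μ is conjugate. Posterior precision = 1/σ₀² + n/σ²; posterior mean is the precision-weighted average of μ₀ and x̄.
Σxᵢ = 182.41 + 161.52 + 175.50 = 519.43, so n·x̄ = 519.43.
σ₀² = 15.24² = 232.2576, σ² = 10.04² = 100.8016; σ² + n·σ₀² = 100.8016 + 3·232.2576 = 797.5744.
Posterior mean = (μ₀/σ₀² + n·x̄/σ²)/(1/σ₀² + n/σ²) = (σ²·μ₀ + σ₀²·n·x̄)/(σ² + n·σ₀²) = (100.8016·174.07 + 232.2576·519.43)/797.5744 = 138188.09968/797.5744 = 173.2605.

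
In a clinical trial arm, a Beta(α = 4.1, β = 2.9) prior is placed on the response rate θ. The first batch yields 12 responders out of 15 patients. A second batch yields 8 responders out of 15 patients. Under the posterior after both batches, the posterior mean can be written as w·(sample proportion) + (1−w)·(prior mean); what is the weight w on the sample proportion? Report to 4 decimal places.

The Beta prior is conjugate to a Binomial/Bernoulli likelihood; the update adds successes to α and failures to β.
Total number of patients: n = 15 + 15 = 30.
Posterior mean = (α₀+k)/(α₀+β₀+n) = [n/(α₀+β₀+n)]·(k/n) + [(α₀+β₀)/(α₀+β₀+n)]·α₀/(α₀+β₀), so only n and the prior enter the weight.
The weight on the data is w = n/(α₀+β₀+n) = 30/(4.1+2.9+30) = 30/37.0 = 0.8108.

0.8108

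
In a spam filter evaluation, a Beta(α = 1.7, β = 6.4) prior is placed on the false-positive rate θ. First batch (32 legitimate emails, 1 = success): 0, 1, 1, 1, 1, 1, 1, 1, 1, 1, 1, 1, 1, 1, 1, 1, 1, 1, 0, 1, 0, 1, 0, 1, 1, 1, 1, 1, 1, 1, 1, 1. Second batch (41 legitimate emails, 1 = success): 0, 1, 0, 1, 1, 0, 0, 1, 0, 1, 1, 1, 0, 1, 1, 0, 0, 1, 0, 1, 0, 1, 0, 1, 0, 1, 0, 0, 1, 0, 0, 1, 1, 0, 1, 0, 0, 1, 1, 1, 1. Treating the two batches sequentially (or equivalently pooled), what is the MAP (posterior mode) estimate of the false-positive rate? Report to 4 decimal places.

0.6410

The Beta prior is conjugate to a Binomial/Bernoulli likelihood; the update adds successes to α and failures to β.
After batch 1: Beta(1.7+28, 6.4+4) = Beta(29.7, 10.4).
After batch 2: Beta(29.7+22, 10.4+19) = Beta(51.7, 29.4).
Mode of Beta(a,b) for a,b>1 is (a−1)/(a+b−2) = 50.7/79.1 = 0.6410.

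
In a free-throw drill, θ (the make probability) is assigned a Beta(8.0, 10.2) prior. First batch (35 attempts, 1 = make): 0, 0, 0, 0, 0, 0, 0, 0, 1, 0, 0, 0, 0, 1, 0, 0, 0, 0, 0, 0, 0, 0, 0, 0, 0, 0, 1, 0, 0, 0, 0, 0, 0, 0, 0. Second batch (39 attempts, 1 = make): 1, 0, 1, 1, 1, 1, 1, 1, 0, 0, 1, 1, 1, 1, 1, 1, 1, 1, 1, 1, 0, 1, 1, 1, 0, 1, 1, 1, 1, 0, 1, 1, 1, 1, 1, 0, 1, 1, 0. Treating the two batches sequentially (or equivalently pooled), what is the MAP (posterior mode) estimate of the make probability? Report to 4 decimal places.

The Beta prior is conjugate to a Binomial/Bernoulli likelihood; the update adds successes to α and failures to β.
After batch 1: Beta(8.0+3, 10.2+32) = Beta(11.0, 42.2).
After batch 2: Beta(11.0+31, 42.2+8) = Beta(42.0, 50.2).
Mode of Beta(a,b) for a,b>1 is (a−1)/(a+b−2) = 41.0/90.2 = 0.4545.

0.4545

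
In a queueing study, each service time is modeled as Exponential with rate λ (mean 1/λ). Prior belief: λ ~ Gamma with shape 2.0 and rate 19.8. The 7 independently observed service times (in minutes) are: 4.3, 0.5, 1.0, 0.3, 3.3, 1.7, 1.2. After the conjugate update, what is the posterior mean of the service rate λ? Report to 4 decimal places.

With a Gamma(shape α, rate β) prior on the exponential rate λ, the posterior after n observations with total T = Σxᵢ is Gamma(α+n, β+T).
Sum of observations T = 12.3 minutes; n = 7.
Posterior: Gamma(2.0+7, 19.8+12.3) = Gamma(9.0, 32.1).
Posterior mean of λ = α/β = 9.0/32.1 = 0.2804.

0.2804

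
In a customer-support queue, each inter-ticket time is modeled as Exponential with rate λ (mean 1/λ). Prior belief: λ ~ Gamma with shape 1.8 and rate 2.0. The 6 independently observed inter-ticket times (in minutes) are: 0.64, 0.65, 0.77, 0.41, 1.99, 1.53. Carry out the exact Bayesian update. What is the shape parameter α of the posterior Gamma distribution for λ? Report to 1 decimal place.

7.8

With a Gamma(shape α, rate β) prior on the exponential rate λ, the posterior after n observations with total T = Σxᵢ is Gamma(α+n, β+T).
Sum of observations T = 5.99 minutes; n = 6.
Posterior: Gamma(1.8+6, 2.0+5.99) = Gamma(7.8, 7.99).
Posterior α = 7.8.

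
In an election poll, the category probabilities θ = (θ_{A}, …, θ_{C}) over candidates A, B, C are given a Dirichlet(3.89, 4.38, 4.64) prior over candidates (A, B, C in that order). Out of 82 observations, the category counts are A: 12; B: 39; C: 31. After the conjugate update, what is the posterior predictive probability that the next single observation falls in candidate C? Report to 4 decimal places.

0.3755

The Dirichlet prior is conjugate to the Multinomial likelihood: each posterior αⱼ = prior αⱼ + observed count nⱼ.
Posterior concentration: (15.89, 43.38, 35.64), total = 94.91.
P(next = C | data) = α_{C}/Σα = 0.3755.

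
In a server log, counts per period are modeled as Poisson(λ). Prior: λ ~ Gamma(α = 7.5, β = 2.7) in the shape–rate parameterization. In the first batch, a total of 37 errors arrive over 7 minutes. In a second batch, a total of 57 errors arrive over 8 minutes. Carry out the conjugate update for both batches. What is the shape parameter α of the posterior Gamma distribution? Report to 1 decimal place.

101.5

With a Gamma(shape α, rate β) prior, the Poisson likelihood is conjugate: the posterior is Gamma(α + ΣXᵢ, β + n).
After batch 1: Gamma(α+S, β+n) = Gamma(7.5+37, 2.7+7) = Gamma(44.5, 9.7).
After batch 2: Gamma(α+S, β+n) = Gamma(44.5+57, 9.7+8) = Gamma(101.5, 17.7).
Posterior α = 101.5.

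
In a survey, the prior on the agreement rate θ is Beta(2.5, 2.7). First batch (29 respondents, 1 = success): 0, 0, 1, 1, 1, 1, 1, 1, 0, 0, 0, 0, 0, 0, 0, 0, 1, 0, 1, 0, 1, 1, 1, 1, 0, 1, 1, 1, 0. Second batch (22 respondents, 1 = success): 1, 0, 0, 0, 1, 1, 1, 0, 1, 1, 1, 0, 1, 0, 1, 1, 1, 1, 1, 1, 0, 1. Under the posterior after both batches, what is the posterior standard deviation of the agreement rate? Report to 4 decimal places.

The Beta prior is conjugate to a Binomial/Bernoulli likelihood; the update adds successes to α and failures to β.
After batch 1: Beta(2.5+15, 2.7+14) = Beta(17.5, 16.7).
After batch 2: Beta(17.5+15, 16.7+7) = Beta(32.5, 23.7).
Var = αβ/((α+β)²(α+β+1)) = 32.5·23.7/(56.2²·57.2) = 0.00426347; SD = √0.00426347 = 0.0653.

0.0653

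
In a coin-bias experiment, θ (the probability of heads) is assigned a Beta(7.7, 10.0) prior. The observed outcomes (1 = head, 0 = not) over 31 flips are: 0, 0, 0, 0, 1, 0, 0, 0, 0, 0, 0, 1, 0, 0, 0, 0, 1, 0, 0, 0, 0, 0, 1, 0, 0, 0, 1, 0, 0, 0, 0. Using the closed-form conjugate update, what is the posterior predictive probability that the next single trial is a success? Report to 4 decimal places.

0.2608

The Beta prior is conjugate to a Binomial/Bernoulli likelihood; the update adds successes to α and failures to β.
Posterior: Beta(α+k, β+n−k) = Beta(7.7+5, 10.0+26) = Beta(12.7, 36.0).
For a single future Bernoulli trial, P(success | data) = α/(α+β) = 0.2608.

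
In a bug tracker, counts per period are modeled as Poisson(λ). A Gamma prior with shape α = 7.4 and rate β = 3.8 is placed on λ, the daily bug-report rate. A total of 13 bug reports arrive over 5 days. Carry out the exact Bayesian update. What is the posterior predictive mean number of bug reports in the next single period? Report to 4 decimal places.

With a Gamma(shape α, rate β) prior, the Poisson likelihood is conjugate: the posterior is Gamma(α + ΣXᵢ, β + n).
Posterior: Gamma(α+S, β+n) = Gamma(7.4+13, 3.8+5) = Gamma(20.4, 8.8).
The predictive distribution for one future period is NegBinom with mean α/β = 2.3182.

2.3182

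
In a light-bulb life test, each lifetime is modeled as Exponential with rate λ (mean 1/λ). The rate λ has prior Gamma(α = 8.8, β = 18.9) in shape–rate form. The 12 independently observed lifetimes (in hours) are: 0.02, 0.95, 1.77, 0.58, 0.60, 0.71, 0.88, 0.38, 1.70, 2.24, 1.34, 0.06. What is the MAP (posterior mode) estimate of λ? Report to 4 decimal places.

0.6572

With a Gamma(shape α, rate β) prior on the exponential rate λ, the posterior after n observations with total T = Σxᵢ is Gamma(α+n, β+T).
Sum of observations T = 11.23 hours; n = 12.
Posterior: Gamma(8.8+12, 18.9+11.23) = Gamma(20.8, 30.13).
Mode = (α−1)/β = 0.6572.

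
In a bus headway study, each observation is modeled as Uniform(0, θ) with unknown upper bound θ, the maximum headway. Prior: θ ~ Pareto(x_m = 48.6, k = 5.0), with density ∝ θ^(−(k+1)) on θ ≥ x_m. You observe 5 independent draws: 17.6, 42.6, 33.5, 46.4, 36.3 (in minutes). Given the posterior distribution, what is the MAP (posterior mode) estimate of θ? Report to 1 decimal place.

A Pareto(scale x_m, shape k) prior on the upper bound θ of Uniform(0, θ) is conjugate: posterior is Pareto(max(x_m, max xᵢ), k + n).
Sample maximum = 46.4; prior scale x_m = 48.6 → posterior scale = max = 48.6.
Posterior shape = 5.0 + 5 = 10.0.
The Pareto density is decreasing on [x_m, ∞), so the mode is x_m = 48.6.

48.6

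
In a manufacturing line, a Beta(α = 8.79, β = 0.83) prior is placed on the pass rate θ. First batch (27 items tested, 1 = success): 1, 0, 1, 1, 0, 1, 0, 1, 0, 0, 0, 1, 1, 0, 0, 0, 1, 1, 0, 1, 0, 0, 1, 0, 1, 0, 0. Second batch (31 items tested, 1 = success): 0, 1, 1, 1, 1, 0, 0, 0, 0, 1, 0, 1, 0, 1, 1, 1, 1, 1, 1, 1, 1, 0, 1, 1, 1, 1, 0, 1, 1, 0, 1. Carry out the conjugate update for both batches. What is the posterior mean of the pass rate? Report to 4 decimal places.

0.6180

The Beta prior is conjugate to a Binomial/Bernoulli likelihood; the update adds successes to α and failures to β.
After batch 1: Beta(8.79+12, 0.83+15) = Beta(20.79, 15.83).
After batch 2: Beta(20.79+21, 15.83+10) = Beta(41.79, 25.83).
Posterior mean = α/(α+β) = 41.79/67.62 = 0.6180.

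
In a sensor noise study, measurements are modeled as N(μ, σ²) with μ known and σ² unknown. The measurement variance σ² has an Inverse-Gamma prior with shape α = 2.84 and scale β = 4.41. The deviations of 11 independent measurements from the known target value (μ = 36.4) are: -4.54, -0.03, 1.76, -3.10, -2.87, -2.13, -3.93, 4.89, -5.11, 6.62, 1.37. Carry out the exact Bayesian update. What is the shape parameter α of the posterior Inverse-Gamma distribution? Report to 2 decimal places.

8.34

With known mean μ and an Inverse-Gamma(α, β) prior on σ², the Normal likelihood is conjugate: posterior is Inv-Gamma(α + n/2, β + Σ(xᵢ−μ)²/2).
Σ(xᵢ−μ)² = (-4.54)² + (-0.03)² + (1.76)² + (-3.10)² + (-2.87)² + (-2.13)² + (-3.93)² + (4.89)² + (-5.11)² + (6.62)² + (1.37)² = 157.2643.
Posterior: Inv-Gamma(2.84 + 11/2, 4.41 + 157.2643/2) = Inv-Gamma(8.34, 83.04215).
Posterior α = 8.34.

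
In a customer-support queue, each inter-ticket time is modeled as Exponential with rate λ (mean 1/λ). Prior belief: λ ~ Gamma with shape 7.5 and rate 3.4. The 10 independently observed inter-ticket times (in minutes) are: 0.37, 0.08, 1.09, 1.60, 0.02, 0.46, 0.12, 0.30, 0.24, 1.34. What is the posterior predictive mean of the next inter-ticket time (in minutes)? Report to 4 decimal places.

With a Gamma(shape α, rate β) prior on the exponential rate λ, the posterior after n observations with total T = Σxᵢ is Gamma(α+n, β+T).
Sum of observations T = 5.62 minutes; n = 10.
Posterior: Gamma(7.5+10, 3.4+5.62) = Gamma(17.5, 9.02).
The predictive distribution for the next observation is Lomax; its mean is β/(α−1) = 9.02/16.5 = 0.5467.

0.5467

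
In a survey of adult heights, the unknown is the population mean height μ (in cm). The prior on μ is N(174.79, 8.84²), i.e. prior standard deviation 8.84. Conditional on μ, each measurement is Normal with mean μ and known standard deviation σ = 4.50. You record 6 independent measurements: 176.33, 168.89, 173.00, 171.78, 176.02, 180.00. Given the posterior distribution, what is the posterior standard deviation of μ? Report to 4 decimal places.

For Normal data with known variance σ², a Normal(μ₀, σ₀²) prior on μ is conjugate. Posterior precision = 1/σ₀² + n/σ²; posterior mean is the precision-weighted average of μ₀ and x̄.
σ₀² = 8.84² = 78.1456, σ² = 4.50² = 20.25; σ² + n·σ₀² = 20.25 + 6·78.1456 = 489.1236.
Posterior precision = 1/σ₀² + n/σ² = 1/78.1456 + 6/20.25 = (σ² + n·σ₀²)/(σ₀²σ²) = 489.1236/(78.1456·20.25); posterior variance σₙ² = σ₀²σ²/(σ² + n·σ₀²) = 78.1456·20.25/489.1236 = 3.235273.
Posterior SD = √σₙ² = √(78.1456·20.25/489.1236) = 1.7987.

1.7987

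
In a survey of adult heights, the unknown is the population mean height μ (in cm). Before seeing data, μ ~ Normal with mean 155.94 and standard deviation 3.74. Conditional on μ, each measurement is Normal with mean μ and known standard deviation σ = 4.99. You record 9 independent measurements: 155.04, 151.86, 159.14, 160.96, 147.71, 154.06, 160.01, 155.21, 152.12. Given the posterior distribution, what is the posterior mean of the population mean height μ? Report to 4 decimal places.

For Normal data with known variance σ², a Normal(μ₀, σ₀²) prior on μ is conjugate. Posterior precision = 1/σ₀² + n/σ²; posterior mean is the precision-weighted average of μ₀ and x̄.
Σxᵢ = 155.04 + 151.86 + 159.14 + 160.96 + 147.71 + 154.06 + 160.01 + 155.21 + 152.12 = 1396.11, so n·x̄ = 1396.11.
σ₀² = 3.74² = 13.9876, σ² = 4.99² = 24.9001; σ² + n·σ₀² = 24.9001 + 9·13.9876 = 150.7885.
Posterior mean = (μ₀/σ₀² + n·x̄/σ²)/(1/σ₀² + n/σ²) = (σ²·μ₀ + σ₀²·n·x̄)/(σ² + n·σ₀²) = (24.9001·155.94 + 13.9876·1396.11)/150.7885 = 23411.14983/150.7885 = 155.2582.

155.2582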